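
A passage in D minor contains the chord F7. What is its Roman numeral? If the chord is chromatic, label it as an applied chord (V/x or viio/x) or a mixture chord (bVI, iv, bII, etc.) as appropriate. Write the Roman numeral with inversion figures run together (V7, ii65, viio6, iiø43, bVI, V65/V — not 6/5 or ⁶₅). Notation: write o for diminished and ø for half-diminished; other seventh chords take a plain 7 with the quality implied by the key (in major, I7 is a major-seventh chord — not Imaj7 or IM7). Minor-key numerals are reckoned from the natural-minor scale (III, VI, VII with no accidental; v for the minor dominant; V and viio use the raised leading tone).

Stacked in thirds the chord is F-A-C-Eb: a dominant seventh chord on F.
F is not a diatonic chord root with this quality in D minor, but it lies a perfect fifth above Bb (VI), so the chord functions as an applied dominant of VI.

V7/VI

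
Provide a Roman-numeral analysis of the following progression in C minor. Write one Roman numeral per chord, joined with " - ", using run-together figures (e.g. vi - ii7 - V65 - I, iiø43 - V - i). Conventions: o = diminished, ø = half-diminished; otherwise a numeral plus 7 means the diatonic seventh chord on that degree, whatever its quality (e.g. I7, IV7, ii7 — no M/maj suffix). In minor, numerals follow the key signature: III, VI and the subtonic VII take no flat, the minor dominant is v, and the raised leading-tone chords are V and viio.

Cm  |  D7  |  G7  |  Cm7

i - V7/V - V7 - i7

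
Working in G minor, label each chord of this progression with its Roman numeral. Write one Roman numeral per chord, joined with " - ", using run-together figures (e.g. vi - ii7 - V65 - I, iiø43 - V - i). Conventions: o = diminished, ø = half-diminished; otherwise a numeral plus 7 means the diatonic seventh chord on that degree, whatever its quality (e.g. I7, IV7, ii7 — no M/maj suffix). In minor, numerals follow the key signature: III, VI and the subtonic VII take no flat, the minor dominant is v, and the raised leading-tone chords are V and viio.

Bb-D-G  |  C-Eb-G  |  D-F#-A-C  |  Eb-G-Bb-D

i6 - iv - V7 - VI7

Bb-D-G: root G is the tonic; minor triad there is i6.
C-Eb-G: root C is the subdominant; minor triad there is iv.
D-F#-A-C: dominant seventh chord on D = scale degree 5 → V7.
Eb-G-Bb-D: major seventh chord on Eb = scale degree 6 → VI7.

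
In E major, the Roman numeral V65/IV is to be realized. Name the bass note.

G#

The applied chord V65/IV is rooted on E: E-G#-B-D.
The figure 65 means first inversion — the third is in the bass.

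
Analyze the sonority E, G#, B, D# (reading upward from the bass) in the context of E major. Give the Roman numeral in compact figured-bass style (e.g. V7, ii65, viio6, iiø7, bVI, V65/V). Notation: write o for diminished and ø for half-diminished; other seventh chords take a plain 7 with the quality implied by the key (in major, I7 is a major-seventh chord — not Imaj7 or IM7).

I7

Stacked in thirds the chord is E-G#-B-D#: a major seventh chord on E.
In E major, E is the tonic; the diatonic major seventh chord there is I7.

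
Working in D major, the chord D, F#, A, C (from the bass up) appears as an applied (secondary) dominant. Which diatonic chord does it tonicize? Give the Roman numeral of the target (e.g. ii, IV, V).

The chord is a dominant seventh chord on D.
A dominant resolves down a perfect fifth: D → G. In D major, G is scale degree 4, i.e. IV.

IV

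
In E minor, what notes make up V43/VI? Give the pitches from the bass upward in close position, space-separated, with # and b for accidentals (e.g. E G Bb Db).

D F G B

The slash means an applied dominant: we want the dominant of VI. In E minor, VI is C major, and its dominant is built on G.
Building a dominant seventh chord on G gives G-B-D-F.
With the 43 figure the chord is in second inversion; from the bass D upward in close position it reads D-F-G-B.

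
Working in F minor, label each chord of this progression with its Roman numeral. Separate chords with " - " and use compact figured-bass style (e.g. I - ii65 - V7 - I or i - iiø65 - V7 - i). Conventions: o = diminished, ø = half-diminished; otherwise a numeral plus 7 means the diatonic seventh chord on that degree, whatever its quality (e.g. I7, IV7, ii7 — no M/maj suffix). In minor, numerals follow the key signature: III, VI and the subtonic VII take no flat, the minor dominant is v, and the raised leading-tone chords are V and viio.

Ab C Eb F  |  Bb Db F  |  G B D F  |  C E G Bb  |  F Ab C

i65 - iv - V7/V - V7 - i

Ab-C-Eb-F: root F is the tonic; minor seventh chord there is i65.
Bb-Db-F: minor triad on Bb = scale degree 4 → iv.
G-B-D-F: chromatic; G is V of V, so V7/V.
C-E-G-Bb: dominant seventh chord on C = scale degree 5 → V7.
F-Ab-C has root F, degree 1 in F minor, so i.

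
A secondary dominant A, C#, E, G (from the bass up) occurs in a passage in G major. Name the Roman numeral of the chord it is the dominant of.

V

The chord is a dominant seventh chord on A.
A dominant resolves down a perfect fifth: A → D. In G major, D is scale degree 5, i.e. V.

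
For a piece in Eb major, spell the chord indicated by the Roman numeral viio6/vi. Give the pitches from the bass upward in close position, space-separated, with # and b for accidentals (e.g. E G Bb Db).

D F B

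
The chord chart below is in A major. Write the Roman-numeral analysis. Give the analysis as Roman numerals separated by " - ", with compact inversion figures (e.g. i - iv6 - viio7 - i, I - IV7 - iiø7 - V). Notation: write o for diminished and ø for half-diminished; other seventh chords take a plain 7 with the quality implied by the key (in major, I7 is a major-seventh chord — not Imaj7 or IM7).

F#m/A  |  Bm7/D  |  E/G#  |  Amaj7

F#m/A: root F# is the submediant; minor triad there is vi6.
Bm7/D has root B, degree 2 in A major, so ii65.
E/G# has root E, degree 5 in A major, so V6.
Amaj7: major seventh chord on A = scale degree 1 → I7.

vi6 - ii65 - V6 - I7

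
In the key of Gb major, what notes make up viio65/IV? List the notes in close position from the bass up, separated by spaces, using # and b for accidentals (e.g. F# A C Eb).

The slash marks an applied leading-tone chord: viio of IV. In Gb major, IV is Cb, so the leading tone to it is Bb, a half step below.
Building a fully diminished seventh chord on Bb gives Bb-Db-Fb-Abb.
The figured bass 65 indicates first inversion, placing the third (Db) in the bass: Db-Fb-Abb-Bb.

Db Fb Abb Bb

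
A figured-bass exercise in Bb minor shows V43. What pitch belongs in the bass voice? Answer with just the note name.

V in Bb minor has root F; the chord is F-A-C-Eb.
The figure 43 means second inversion — the fifth is in the bass.

C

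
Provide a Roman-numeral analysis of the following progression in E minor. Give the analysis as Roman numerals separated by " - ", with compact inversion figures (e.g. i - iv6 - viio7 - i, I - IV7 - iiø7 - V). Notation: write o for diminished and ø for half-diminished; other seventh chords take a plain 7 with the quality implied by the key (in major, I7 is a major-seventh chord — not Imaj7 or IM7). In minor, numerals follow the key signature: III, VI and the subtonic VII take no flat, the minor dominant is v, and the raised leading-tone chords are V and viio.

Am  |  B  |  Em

iv - V - i

Am has root A, degree 4 in E minor, so iv.
B: root B is the dominant; major triad there is V.
Em: root E is the tonic; minor triad there is i.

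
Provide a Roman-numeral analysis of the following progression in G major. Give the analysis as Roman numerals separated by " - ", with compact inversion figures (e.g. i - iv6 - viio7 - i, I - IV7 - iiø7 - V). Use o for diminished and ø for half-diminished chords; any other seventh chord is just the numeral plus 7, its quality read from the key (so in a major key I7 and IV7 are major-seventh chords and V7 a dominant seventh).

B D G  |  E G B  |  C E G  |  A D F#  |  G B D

B-D-G has root G, degree 1 in G major, so I6.
E-G-B: minor triad on E = scale degree 6 → vi.
C-E-G: major triad on C = scale degree 4 → IV.
A-D-F#: root D is the dominant; major triad there is V64.
G-B-D has root G, degree 1 in G major, so I.

I6 - vi - IV - V64 - I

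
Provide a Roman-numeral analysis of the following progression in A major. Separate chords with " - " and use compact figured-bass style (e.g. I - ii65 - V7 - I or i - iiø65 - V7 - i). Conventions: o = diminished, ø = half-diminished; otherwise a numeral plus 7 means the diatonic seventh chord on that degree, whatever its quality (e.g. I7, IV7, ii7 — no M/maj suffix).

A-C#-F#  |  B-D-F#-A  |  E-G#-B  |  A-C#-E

vi6 - ii7 - V - I

A-C#-F#: minor triad on F# = scale degree 6 → vi6.
B-D-F#-A: minor seventh chord on B = scale degree 2 → ii7.
E-G#-B has root E, degree 5 in A major, so V.
A-C#-E: root A is the tonic; major triad there is I.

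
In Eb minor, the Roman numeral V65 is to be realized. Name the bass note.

D

V in Eb minor has root Bb; the chord is Bb-D-F-Ab.
The figure 65 means first inversion — the third is in the bass.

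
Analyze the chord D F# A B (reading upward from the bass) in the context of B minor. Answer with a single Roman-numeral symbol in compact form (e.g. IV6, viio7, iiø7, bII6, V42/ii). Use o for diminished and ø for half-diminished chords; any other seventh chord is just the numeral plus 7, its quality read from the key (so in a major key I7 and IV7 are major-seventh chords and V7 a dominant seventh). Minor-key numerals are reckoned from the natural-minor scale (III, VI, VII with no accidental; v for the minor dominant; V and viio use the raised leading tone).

i65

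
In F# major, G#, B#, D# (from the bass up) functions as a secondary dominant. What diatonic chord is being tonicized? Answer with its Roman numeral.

V

The chord is a major triad on G#.
A dominant resolves down a perfect fifth: G# → C#. In F# major, C# is scale degree 5, i.e. V.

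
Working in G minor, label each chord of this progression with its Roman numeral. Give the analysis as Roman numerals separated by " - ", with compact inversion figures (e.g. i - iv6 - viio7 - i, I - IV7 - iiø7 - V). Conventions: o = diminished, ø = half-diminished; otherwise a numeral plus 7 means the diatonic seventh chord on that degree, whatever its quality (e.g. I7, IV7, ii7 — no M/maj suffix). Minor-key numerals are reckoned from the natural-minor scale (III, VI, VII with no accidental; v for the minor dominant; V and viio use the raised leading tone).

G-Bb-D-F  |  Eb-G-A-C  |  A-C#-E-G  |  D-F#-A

i7 - iiø43 - V7/V - V

G-Bb-D-F: root G is the tonic; minor seventh chord there is i7.
Eb-G-A-C: half-diminished seventh chord on A = scale degree 2 → iiø43.
A-C#-E-G is the secondary dominant of V (dominant seventh chord on A): V7/V.
D-F#-A has root D, degree 5 in G minor, so V.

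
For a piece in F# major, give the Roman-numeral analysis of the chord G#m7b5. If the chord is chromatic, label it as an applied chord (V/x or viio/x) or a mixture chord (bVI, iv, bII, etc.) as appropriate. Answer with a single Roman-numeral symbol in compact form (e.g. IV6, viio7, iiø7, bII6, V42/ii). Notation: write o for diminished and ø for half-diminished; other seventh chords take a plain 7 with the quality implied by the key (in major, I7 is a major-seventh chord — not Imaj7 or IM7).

iiø7

Stacked in thirds the chord is G#-B-D-F#: a half-diminished seventh chord on G#.
G# is the second degree of F# major. This is the half-diminished supertonic seventh, borrowed from the parallel minor.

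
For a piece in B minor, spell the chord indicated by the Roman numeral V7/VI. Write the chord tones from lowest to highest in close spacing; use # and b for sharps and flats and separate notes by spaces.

D F# A C

V7/VI is a secondary dominant — the dominant seventh of VI. VI in B minor is G, so the applied chord's root is D, a perfect fifth above.
Building a dominant seventh chord on D gives D-F#-A-C.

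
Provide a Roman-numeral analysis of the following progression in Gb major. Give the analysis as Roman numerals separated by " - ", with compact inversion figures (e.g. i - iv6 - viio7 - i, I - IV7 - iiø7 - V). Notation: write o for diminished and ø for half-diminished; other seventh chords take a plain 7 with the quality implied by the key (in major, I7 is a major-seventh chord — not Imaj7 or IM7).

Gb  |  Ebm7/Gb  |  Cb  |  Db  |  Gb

I - vi65 - IV - V - I

Gb has root Gb, degree 1 in Gb major, so I.
Ebm7/Gb: root Eb is the submediant; minor seventh chord there is vi65.
Cb has root Cb, degree 4 in Gb major, so IV.
Db has root Db, degree 5 in Gb major, so V.
Gb: major triad on Gb = scale degree 1 → I.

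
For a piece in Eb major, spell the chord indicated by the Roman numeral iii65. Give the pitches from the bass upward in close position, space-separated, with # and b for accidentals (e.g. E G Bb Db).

Bb D F G

In Eb major, the third degree is G, and the diatonic chord built there is a minor seventh chord.
That chord is spelled G-Bb-D-F.
The figured bass 65 indicates first inversion, placing the third (Bb) in the bass: Bb-D-F-G.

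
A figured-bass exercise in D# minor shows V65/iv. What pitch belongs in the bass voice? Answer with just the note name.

F##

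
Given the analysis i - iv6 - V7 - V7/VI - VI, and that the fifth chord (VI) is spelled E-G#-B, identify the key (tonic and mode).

The chord E is a major triad rooted on E; its label is VI.
If E is scale degree 6 and the mode makes that degree carry a major triad, the tonic is G# and the mode is minor.

G# minor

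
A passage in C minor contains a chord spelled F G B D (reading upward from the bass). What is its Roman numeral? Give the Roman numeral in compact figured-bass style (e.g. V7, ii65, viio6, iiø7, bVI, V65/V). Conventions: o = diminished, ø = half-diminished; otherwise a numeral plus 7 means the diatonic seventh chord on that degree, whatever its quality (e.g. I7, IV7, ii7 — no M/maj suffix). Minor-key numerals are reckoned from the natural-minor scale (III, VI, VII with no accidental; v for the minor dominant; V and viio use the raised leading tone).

The pitches G-B-D-F form a dominant seventh chord rooted on G.
In C minor, G is the dominant; the diatonic dominant seventh chord there is V7.
With F in the bass the chord is in third inversion, so the figured bass is 42.

V42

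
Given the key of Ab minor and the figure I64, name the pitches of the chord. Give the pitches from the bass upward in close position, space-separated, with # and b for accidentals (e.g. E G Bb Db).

Scale degree 1 in Ab minor is Ab; here the chord built on it is altered to a major triad. I64 is the major tonic (Picardy third), borrowed from the parallel major.
So the chord is Ab-C-Eb, a major triad.
With the 64 figure the chord is in second inversion; from the bass Eb upward in close position it reads Eb-Ab-C.

Eb Ab C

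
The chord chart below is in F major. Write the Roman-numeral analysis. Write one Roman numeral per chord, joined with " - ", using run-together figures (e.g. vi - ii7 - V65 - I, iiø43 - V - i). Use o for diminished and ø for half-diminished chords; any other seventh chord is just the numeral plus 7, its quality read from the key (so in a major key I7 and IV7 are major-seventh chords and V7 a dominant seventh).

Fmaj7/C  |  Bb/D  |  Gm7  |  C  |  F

I43 - IV6 - ii7 - V - I

Fmaj7/C has root F, degree 1 in F major, so I43.
Bb/D has root Bb, degree 4 in F major, so IV6.
Gm7: minor seventh chord on G = scale degree 2 → ii7.
C: major triad on C = scale degree 5 → V.
F: root F is the tonic; major triad there is I.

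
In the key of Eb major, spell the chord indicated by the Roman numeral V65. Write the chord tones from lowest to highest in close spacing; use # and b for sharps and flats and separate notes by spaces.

The numeral's case and figure indicate a dominant seventh chord. In Eb major its root, the fifth degree, is Bb.
Stacking thirds from Bb gives Bb-D-F-Ab.
With the 65 figure the chord is in first inversion; from the bass D upward in close position it reads D-F-Ab-Bb.

D F Ab Bb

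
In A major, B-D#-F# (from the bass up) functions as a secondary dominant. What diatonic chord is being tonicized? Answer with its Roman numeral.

V

The chord is a major triad on B.
A dominant resolves down a perfect fifth: B → E. In A major, E is scale degree 5, i.e. V.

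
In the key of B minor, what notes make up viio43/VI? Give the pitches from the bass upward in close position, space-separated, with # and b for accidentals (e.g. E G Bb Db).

C Eb F# A

The slash marks an applied leading-tone chord: viio of VI. In B minor, VI is G, so the leading tone to it is F#, a half step below.
Building a fully diminished seventh chord on F# gives F#-A-C-Eb.
With the 43 figure the chord is in second inversion; from the bass C upward in close position it reads C-Eb-F#-A.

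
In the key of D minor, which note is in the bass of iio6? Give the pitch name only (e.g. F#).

G

iio in D minor has root E; the chord is E-G-Bb.
The figure 6 means first inversion — the third is in the bass.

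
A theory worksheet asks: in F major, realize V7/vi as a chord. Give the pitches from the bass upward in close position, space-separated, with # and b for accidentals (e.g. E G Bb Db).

A C# E G

V7/vi is a secondary dominant — the dominant seventh of vi. vi in F major is D, so the applied chord's root is A, a perfect fifth above.
Building a dominant seventh chord on A gives A-C#-E-G.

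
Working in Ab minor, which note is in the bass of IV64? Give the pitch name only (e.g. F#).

Ab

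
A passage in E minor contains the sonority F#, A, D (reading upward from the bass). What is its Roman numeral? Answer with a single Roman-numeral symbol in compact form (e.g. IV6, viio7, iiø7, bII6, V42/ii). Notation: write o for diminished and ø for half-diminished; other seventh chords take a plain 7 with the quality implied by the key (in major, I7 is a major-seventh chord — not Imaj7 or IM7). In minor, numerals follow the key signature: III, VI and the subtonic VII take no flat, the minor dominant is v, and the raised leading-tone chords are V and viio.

VII6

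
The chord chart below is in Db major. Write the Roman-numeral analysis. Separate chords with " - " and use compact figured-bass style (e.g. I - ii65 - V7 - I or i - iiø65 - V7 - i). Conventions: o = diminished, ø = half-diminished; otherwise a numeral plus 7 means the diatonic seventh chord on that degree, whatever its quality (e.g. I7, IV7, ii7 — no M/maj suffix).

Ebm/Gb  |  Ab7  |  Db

Ebm/Gb has root Eb, degree 2 in Db major, so ii6.
Ab7: dominant seventh chord on Ab = scale degree 5 → V7.
Db: root Db is the tonic; major triad there is I.

ii6 - V7 - I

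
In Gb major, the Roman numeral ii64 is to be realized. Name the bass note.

Eb

ii in Gb major has root Ab; the chord is Ab-Cb-Eb.
The figure 64 means second inversion — the fifth is in the bass.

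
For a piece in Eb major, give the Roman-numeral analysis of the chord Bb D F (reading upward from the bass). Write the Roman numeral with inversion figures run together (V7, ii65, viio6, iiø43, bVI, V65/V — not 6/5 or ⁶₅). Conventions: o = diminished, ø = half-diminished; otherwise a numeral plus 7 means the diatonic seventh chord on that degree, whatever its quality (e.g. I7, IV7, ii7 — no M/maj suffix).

V

Stacked in thirds the chord is Bb-D-F: a major triad on Bb.
In Eb major, Bb is the dominant; the diatonic major triad there is V.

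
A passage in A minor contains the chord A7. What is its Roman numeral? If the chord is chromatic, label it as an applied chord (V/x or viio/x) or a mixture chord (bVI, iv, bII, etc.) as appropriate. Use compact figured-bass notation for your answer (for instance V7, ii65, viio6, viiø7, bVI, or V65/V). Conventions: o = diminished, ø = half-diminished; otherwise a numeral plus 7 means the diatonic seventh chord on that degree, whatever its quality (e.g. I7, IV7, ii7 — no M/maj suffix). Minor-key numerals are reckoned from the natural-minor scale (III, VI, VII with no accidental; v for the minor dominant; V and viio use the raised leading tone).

Stacked in thirds the chord is A-C#-E-G: a dominant seventh chord on A.
A is not a diatonic chord root with this quality in A minor, but it lies a perfect fifth above D (iv), so the chord functions as an applied dominant of iv.

V7/iv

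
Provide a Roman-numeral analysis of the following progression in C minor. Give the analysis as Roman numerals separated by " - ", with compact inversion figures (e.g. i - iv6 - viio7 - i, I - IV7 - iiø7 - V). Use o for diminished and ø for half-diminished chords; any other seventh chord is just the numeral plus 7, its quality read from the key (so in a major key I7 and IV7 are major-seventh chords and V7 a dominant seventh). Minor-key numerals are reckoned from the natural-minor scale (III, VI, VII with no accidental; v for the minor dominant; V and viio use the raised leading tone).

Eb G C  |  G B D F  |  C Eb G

i6 - V7 - i

Eb-G-C: minor triad on C = scale degree 1 → i6.
G-B-D-F: root G is the dominant; dominant seventh chord there is V7.
C-Eb-G: root C is the tonic; minor triad there is i.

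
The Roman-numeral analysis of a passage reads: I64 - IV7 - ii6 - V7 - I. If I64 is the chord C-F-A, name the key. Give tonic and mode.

F major

The anchor chord is a major triad on F, labeled I64.
If F is scale degree 1 and the mode makes that degree carry a major triad, the tonic is F and the mode is major.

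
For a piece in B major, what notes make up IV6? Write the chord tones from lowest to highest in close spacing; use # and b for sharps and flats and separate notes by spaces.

In B major, the subdominant is E, and the diatonic chord built there is a major triad.
That chord is spelled E-G#-B.
With the 6 figure the chord is in first inversion; from the bass G# upward in close position it reads G#-B-E.

G# B E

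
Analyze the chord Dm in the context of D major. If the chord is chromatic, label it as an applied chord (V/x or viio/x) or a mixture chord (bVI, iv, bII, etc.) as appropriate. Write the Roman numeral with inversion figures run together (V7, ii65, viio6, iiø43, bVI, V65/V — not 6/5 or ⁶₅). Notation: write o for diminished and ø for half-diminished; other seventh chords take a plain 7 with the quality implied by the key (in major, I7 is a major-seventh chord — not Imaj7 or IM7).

i

The pitches D-F-A form a minor triad rooted on D.
D is the first degree of D major. This is the minor tonic, borrowed from the parallel minor.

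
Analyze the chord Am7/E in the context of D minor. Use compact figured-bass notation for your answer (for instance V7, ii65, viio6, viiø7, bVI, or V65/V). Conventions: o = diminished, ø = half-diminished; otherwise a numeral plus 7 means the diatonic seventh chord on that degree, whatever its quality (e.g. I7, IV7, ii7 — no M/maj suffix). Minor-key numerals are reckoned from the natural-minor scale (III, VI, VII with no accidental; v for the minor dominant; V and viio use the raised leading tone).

v43

Stacked in thirds the chord is A-C-E-G: a minor seventh chord on A.
In D minor, A is the dominant; the diatonic minor seventh chord there is v7.
With E in the bass the chord is in second inversion, so the figured bass is 43.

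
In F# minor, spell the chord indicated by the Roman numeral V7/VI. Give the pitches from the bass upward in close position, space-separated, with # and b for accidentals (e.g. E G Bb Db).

V7/VI is a secondary dominant — the dominant seventh of VI. VI in F# minor is D, so the applied chord's root is A, a perfect fifth above.
Building a dominant seventh chord on A gives A-C#-E-G.

A C# E G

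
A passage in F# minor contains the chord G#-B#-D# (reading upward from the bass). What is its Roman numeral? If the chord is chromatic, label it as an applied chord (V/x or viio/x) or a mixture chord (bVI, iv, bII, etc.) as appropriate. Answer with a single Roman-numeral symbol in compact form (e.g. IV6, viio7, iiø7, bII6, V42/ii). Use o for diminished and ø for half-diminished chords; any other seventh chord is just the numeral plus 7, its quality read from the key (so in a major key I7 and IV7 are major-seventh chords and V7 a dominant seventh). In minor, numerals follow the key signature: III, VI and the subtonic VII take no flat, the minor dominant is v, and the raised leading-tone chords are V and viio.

V/V

Stacked in thirds the chord is G#-B#-D#: a major triad on G#.
G# is not a diatonic chord root with this quality in F# minor, but it lies a perfect fifth above C# (V), so the chord functions as an applied dominant of V.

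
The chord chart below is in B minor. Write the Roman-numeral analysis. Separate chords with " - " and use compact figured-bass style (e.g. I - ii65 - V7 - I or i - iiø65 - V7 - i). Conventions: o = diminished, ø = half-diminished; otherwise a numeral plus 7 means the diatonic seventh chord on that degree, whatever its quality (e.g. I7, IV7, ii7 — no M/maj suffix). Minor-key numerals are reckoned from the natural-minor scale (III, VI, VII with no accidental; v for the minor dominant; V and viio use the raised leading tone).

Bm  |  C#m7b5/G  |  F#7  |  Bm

i - iiø43 - V7 - i

Bm has root B, degree 1 in B minor, so i.
C#m7b5/G: root C# is the supertonic; half-diminished seventh chord there is iiø43.
F#7 has root F#, degree 5 in B minor, so V7.
Bm: root B is the tonic; minor triad there is i.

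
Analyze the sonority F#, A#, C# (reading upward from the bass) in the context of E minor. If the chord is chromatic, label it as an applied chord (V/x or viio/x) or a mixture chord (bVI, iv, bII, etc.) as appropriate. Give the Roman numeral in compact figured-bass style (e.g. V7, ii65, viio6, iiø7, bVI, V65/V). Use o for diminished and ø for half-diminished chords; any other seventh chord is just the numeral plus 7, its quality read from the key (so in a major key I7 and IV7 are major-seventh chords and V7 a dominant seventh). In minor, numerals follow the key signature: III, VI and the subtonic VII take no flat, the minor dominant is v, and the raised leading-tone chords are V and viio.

The pitches F#-A#-C# form a major triad rooted on F#.
F# is not a diatonic chord root with this quality in E minor, but it lies a perfect fifth above B (V), so the chord functions as an applied dominant of V.

V/V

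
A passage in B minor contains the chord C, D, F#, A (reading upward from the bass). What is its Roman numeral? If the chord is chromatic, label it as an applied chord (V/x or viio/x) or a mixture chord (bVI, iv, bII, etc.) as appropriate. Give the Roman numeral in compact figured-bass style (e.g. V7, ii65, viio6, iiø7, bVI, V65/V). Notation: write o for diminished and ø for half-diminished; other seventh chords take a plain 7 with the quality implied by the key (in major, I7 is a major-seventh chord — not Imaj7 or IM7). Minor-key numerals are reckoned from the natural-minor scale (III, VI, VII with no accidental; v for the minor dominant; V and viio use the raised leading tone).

Stacked in thirds the chord is D-F#-A-C: a dominant seventh chord on D.
D is not a diatonic chord root with this quality in B minor, but it lies a perfect fifth above G (VI), so the chord functions as an applied dominant of VI.
With C in the bass the chord is in third inversion, so the figured bass is 42.

V42/VI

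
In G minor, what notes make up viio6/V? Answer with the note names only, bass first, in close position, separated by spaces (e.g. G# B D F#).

E G C#

viio6/V is a secondary leading-tone chord. The target V is D in G minor; the applied chord is rooted a semitone below, on C#.
Building a diminished triad on C# gives C#-E-G.
The figured bass 6 indicates first inversion, placing the third (E) in the bass: E-G-C#.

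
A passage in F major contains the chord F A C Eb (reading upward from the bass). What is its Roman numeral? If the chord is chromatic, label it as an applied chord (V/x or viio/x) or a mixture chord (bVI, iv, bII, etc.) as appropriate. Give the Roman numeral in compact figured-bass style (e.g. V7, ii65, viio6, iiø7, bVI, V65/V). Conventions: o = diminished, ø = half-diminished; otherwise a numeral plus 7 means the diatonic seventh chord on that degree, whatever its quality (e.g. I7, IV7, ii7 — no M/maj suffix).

V7/IV

Stacked in thirds the chord is F-A-C-Eb: a dominant seventh chord on F.
F is not a diatonic chord root with this quality in F major, but it lies a perfect fifth above Bb (IV), so the chord functions as an applied dominant of IV.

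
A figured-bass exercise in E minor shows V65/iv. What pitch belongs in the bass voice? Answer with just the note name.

G#

The applied chord V65/iv is rooted on E: E-G#-B-D.
The figure 65 means first inversion — the third is in the bass.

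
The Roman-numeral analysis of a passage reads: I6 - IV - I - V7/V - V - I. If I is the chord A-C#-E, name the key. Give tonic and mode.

I is given as A-C#-E — a major triad with root A.
If A is scale degree 1 and the mode makes that degree carry a major triad, the tonic is A and the mode is major.

A major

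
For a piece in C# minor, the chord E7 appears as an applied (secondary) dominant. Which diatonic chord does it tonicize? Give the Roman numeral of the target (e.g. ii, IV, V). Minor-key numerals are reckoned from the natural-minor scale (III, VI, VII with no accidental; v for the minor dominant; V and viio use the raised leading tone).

VI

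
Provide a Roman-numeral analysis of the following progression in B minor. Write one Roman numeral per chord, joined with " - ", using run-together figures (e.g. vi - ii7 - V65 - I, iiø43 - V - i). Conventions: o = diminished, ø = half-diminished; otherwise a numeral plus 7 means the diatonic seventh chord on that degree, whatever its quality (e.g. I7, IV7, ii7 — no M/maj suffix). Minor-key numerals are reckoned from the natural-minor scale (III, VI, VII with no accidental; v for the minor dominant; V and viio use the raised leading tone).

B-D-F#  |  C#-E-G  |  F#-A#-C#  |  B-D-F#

B-D-F#: minor triad on B = scale degree 1 → i.
C#-E-G has root C#, degree 2 in B minor, so iio.
F#-A#-C# has root F#, degree 5 in B minor, so V.
B-D-F#: minor triad on B = scale degree 1 → i.

i - iio - V - i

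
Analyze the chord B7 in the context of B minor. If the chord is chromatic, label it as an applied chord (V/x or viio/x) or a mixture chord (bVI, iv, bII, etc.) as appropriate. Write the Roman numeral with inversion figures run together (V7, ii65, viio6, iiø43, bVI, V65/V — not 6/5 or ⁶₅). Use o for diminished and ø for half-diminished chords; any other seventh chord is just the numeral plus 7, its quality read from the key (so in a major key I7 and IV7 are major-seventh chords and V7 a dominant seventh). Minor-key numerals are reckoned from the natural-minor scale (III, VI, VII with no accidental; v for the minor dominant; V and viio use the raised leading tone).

V7/iv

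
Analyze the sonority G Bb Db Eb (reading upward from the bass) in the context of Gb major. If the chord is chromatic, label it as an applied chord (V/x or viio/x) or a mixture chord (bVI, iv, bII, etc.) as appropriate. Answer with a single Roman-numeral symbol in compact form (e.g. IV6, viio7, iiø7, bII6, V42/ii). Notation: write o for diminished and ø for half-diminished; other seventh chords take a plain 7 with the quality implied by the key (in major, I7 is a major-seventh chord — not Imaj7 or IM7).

Stacked in thirds the chord is Eb-G-Bb-Db: a dominant seventh chord on Eb.
Eb is not a diatonic chord root with this quality in Gb major, but it lies a perfect fifth above Ab (ii), so the chord functions as an applied dominant of ii.
With G in the bass the chord is in first inversion, so the figured bass is 65.

V65/ii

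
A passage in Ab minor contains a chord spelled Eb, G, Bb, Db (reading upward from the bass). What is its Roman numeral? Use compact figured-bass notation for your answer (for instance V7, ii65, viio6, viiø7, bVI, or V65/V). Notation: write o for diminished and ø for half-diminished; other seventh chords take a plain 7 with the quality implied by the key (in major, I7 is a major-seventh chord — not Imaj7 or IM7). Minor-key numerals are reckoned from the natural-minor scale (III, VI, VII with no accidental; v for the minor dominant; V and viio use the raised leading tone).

V7

The pitches Eb-G-Bb-Db form a dominant seventh chord rooted on Eb.
In Ab minor, Eb is the dominant; the diatonic dominant seventh chord there is V7.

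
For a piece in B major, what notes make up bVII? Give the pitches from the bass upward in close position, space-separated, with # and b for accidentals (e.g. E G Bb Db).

A C# E

bVII is a major triad on the lowered seventh degree (the subtonic), borrowed from the parallel minor. In B major that root is A.
So the chord is A-C#-E.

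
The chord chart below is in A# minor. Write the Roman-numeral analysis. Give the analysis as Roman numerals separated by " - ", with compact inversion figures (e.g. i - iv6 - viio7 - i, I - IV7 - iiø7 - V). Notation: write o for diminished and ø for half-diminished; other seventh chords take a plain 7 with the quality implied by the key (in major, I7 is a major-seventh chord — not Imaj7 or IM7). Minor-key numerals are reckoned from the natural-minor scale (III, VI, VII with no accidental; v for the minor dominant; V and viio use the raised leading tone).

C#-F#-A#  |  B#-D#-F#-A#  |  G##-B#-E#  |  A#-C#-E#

C#-F#-A# has root F#, degree 6 in A# minor, so VI64.
B#-D#-F#-A#: root B# is the supertonic; half-diminished seventh chord there is iiø7.
G##-B#-E#: major triad on E# = scale degree 5 → V6.
A#-C#-E#: root A# is the tonic; minor triad there is i.

VI64 - iiø7 - V6 - i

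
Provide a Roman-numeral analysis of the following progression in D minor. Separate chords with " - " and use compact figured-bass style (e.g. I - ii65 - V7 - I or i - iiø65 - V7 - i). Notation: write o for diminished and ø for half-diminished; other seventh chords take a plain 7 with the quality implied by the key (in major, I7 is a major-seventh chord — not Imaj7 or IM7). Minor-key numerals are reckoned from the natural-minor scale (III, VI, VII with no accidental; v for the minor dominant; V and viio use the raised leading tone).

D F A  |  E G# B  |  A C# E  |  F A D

i - V/V - V - i6

D-F-A has root D, degree 1 in D minor, so i.
E-G#-B: a major triad on E, the applied dominant of V → V/V.
A-C#-E has root A, degree 5 in D minor, so V.
F-A-D: minor triad on D = scale degree 1 → i6.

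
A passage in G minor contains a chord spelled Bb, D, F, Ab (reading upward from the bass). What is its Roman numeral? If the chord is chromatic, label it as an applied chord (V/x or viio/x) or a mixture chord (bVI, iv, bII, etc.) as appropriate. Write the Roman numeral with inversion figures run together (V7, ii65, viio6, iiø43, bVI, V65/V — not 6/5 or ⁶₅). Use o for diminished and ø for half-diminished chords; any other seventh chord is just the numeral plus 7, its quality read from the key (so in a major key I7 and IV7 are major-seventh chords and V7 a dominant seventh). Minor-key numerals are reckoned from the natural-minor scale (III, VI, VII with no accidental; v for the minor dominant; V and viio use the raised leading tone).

The pitches Bb-D-F-Ab form a dominant seventh chord rooted on Bb.
Bb is not a diatonic chord root with this quality in G minor, but it lies a perfect fifth above Eb (VI), so the chord functions as an applied dominant of VI.

V7/VI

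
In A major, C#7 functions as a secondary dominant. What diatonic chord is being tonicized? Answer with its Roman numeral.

The chord is a dominant seventh chord on C#.
A dominant resolves down a perfect fifth: C# → F#. In A major, F# is scale degree 6, i.e. vi.

vi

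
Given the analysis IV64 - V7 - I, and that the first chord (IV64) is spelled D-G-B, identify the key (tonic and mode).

The chord G/D is a major triad rooted on G; its label is IV64.
Counting down 3 scale steps from G places the tonic on D; a major triad on degree 4 is diatonic only in major.

D major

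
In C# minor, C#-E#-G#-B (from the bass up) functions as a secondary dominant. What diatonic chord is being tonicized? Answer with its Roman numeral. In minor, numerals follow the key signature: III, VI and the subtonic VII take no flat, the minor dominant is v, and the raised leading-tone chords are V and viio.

iv

The chord is a dominant seventh chord on C#.
A dominant resolves down a perfect fifth: C# → F#. In C# minor, F# is scale degree 4, i.e. iv.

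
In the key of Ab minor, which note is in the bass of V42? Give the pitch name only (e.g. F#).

Db

V in Ab minor has root Eb; the chord is Eb-G-Bb-Db.
The figure 42 means third inversion — the seventh is in the bass.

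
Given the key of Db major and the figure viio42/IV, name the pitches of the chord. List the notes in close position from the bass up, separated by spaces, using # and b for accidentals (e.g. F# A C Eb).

viio42/IV is a secondary leading-tone chord. The target IV is Gb in Db major; the applied chord is rooted a semitone below, on F.
Building a fully diminished seventh chord on F gives F-Ab-Cb-Ebb.
The figured bass 42 indicates third inversion, placing the seventh (Ebb) in the bass: Ebb-F-Ab-Cb.

Ebb F Ab Cb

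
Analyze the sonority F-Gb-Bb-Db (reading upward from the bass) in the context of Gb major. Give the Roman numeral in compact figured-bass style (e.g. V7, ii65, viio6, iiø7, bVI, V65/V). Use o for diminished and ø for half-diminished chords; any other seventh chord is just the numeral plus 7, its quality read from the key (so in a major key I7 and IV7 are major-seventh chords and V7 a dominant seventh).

Stacked in thirds the chord is Gb-Bb-Db-F: a major seventh chord on Gb.
In Gb major, Gb is the tonic; the diatonic major seventh chord there is I7.
With F in the bass the chord is in third inversion, so the figured bass is 42.

I42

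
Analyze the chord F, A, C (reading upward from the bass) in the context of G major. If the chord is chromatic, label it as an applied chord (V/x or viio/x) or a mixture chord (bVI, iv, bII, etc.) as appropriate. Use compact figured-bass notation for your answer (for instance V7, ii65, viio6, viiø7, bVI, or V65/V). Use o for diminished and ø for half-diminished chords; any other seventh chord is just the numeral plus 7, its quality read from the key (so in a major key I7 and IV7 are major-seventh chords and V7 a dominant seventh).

The pitches F-A-C form a major triad rooted on F.
F is the lowered seventh degree of G major (diatonic 7 would be F#). This is a major triad on the lowered seventh degree (the subtonic), borrowed from the parallel minor.

bVII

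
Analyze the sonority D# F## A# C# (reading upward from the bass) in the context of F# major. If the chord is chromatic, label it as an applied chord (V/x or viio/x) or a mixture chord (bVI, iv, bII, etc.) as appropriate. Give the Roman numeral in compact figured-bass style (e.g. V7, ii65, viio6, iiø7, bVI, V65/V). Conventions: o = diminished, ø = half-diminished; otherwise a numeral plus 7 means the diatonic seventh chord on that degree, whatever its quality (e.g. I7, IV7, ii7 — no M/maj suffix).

V7/ii

Stacked in thirds the chord is D#-F##-A#-C#: a dominant seventh chord on D#.
D# is not a diatonic chord root with this quality in F# major, but it lies a perfect fifth above G# (ii), so the chord functions as an applied dominant of ii.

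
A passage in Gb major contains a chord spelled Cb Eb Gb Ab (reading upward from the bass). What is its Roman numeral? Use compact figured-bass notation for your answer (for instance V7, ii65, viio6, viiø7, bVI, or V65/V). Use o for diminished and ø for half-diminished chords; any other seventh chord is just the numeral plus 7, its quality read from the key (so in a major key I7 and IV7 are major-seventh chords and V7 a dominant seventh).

Stacked in thirds the chord is Ab-Cb-Eb-Gb: a minor seventh chord on Ab.
Ab is scale degree 2 in Gb major, and a minor seventh chord on that degree is written ii7.
With Cb in the bass the chord is in first inversion, so the figured bass is 65.

ii65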